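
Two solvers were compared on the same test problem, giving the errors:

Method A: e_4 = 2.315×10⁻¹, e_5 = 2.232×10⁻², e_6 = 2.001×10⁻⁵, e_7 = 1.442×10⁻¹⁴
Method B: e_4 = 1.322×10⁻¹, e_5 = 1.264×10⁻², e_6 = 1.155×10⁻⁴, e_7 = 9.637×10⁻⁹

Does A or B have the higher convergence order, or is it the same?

Method A: p ≈ ln(1.442×10⁻¹⁴/2.001×10⁻⁵)/ln(2.001×10⁻⁵/2.232×10⁻²) ≈ 3.00.
Method B: p ≈ ln(9.637×10⁻⁹/1.155×10⁻⁴)/ln(1.155×10⁻⁴/1.264×10⁻²) ≈ 2.00.
Method A has the higher order (≈3.0 vs ≈2.0).

A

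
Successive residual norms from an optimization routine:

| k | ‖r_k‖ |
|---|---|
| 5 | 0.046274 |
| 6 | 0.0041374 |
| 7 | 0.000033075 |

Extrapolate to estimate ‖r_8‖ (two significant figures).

2.1e-9

First estimate the order: p ≈ ln(‖r_7‖/‖r_6‖) / ln(‖r_6‖/‖r_5‖) = ln(0.000033075/0.0041374)/ln(0.0041374/0.046274) = ln(0.00799415)/ln(0.0894109) ≈ 2.0000.
Then ‖r_8‖ ≈ ‖r_7‖·(‖r_7‖/‖r_6‖)^p = 0.000033075·(0.00799415)^2.0000 = 0.000033075·6.39064e-05 ≈ 2.114e-09.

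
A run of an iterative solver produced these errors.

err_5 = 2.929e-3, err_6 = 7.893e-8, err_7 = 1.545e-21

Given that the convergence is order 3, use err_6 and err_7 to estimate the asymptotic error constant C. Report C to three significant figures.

3.14

C ≈ err_7 / err_6^3
  = 1.545e-21 / (7.893e-8)^3
  = 1.545e-21 / 4.9173e-22 ≈ 3.142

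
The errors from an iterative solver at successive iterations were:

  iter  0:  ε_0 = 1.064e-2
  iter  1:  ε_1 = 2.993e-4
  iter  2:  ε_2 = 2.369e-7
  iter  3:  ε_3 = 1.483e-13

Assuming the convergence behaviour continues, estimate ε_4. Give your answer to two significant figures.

5.8e-26

First estimate the order: p ≈ ln(ε_3/ε_2) / ln(ε_2/ε_1) = ln(1.483e-13/2.369e-7)/ln(2.369e-7/2.993e-4) = ln(6.26003e-07)/ln(0.000791514) ≈ 2.0001.
Then ε_4 ≈ ε_3·(ε_3/ε_2)^p = 1.483e-13·(6.26003e-07)^2.0001 = 1.483e-13·3.9132e-13 ≈ 5.803e-26.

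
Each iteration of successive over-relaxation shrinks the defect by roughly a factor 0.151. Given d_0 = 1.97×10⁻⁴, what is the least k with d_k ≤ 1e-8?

6

After k steps, d_k ≈ 1.97×10⁻⁴·0.151^k.
Need 0.151^k ≤ 1e-8/1.97×10⁻⁴ = 5.07614e-05.
k ≥ ln(5.07614e-05)/ln(0.151) = -9.8884/-1.89048 = 5.231.
Smallest integer k = 6.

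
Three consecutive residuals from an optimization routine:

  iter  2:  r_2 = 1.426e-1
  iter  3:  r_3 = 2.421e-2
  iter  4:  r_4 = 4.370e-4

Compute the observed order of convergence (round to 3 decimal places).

p ≈ ln(r_4/r_3) / ln(r_3/r_2)
  = ln(4.370e-4/2.421e-2) / ln(2.421e-2/1.426e-1)
  = ln(0.0180504) / ln(0.169776)
  = -4.014587 / -1.773275 ≈ 2.263939

2.264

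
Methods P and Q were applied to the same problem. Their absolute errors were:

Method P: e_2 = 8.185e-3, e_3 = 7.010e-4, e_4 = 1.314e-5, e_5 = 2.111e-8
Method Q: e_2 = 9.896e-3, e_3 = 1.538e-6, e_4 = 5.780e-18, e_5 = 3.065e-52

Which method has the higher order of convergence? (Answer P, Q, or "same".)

Method P: p ≈ ln(2.111e-8/1.314e-5)/ln(1.314e-5/7.010e-4) ≈ 1.62.
Method Q: p ≈ ln(3.065e-52/5.780e-18)/ln(5.780e-18/1.538e-6) ≈ 3.00.
Method Q has the higher order (≈3.0 vs ≈1.6).

Q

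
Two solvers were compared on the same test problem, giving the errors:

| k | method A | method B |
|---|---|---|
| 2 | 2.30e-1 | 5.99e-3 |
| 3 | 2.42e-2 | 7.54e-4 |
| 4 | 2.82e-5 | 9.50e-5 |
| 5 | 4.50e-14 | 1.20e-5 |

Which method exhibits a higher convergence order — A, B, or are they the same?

A

Method A: p ≈ ln(4.50e-14/2.82e-5)/ln(2.82e-5/2.42e-2) ≈ 3.00.
Method B: p ≈ ln(1.20e-5/9.50e-5)/ln(9.50e-5/7.54e-4) ≈ 1.00.
Method A has the higher order (≈3.0 vs ≈1.0).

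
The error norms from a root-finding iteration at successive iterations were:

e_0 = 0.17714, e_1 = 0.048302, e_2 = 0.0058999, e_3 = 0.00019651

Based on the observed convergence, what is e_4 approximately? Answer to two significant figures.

First estimate the order: p ≈ ln(e_3/e_2) / ln(e_2/e_1) = ln(0.00019651/0.0058999)/ln(0.0058999/0.048302) = ln(0.0333073)/ln(0.122146) ≈ 1.6180.
Then e_4 ≈ e_3·(e_3/e_2)^p = 0.00019651·(0.0333073)^1.6180 = 0.00019651·0.00406882 ≈ 7.996e-07.

8.0e-7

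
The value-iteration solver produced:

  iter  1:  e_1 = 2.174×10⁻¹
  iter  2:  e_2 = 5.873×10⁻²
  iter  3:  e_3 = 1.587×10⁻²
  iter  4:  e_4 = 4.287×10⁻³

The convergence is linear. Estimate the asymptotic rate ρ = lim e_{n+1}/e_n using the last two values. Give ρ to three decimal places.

0.270

ρ ≈ e_4/e_3 = 4.287×10⁻³/1.587×10⁻² = 0.27013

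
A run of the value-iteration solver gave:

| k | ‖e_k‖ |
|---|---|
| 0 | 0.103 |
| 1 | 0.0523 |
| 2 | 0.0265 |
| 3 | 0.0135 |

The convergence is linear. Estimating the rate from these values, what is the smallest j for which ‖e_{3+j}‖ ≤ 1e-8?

Rate ρ ≈ ‖e_3‖/‖e_2‖ = 0.0135/0.0265 = 0.5094.
After j more steps, ‖e_{3+j}‖ ≈ 0.0135·ρ^j; need ρ^j ≤ 1e-8/0.0135 = 7.40741e-07.
j ≥ ln(7.40741e-07)/ln(0.5094) = -14.1156/-0.67452 = 20.927.
So 21 more iterations are needed.

21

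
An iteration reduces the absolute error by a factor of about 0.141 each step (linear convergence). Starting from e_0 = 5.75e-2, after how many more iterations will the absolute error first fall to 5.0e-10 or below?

10

After k steps, e_k ≈ 5.75e-2·0.141^k.
Need 0.141^k ≤ 5.0e-10/5.75e-2 = 8.69565e-09.
k ≥ ln(8.69565e-09)/ln(0.141) = -18.5604/-1.95900 = 9.474.
Smallest integer k = 10.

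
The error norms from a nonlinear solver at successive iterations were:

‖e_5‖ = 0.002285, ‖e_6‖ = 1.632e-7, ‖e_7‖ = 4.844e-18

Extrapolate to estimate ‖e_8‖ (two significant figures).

First estimate the order: p ≈ ln(‖e_7‖/‖e_6‖) / ln(‖e_6‖/‖e_5‖) = ln(4.844e-18/1.632e-7)/ln(1.632e-7/0.002285) = ln(2.96814e-11)/ln(7.14223e-05) ≈ 2.5391.
Then ‖e_8‖ ≈ ‖e_7‖·(‖e_7‖/‖e_6‖)^p = 4.844e-18·(2.96814e-11)^2.5391 = 4.844e-18·1.86031e-27 ≈ 9.011e-45.

9.0e-45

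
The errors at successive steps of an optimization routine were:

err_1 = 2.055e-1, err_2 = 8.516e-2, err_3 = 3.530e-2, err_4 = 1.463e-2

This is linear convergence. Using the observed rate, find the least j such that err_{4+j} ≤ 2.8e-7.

13

Rate ρ ≈ err_4/err_3 = 1.463e-2/3.530e-2 = 0.4144.
After j more steps, err_{4+j} ≈ 1.463e-2·ρ^j; need ρ^j ≤ 2.8e-7/1.463e-2 = 1.91388e-05.
j ≥ ln(1.91388e-05)/ln(0.4144) = -10.8638/-0.88092 = 12.332.
So 13 more iterations are needed.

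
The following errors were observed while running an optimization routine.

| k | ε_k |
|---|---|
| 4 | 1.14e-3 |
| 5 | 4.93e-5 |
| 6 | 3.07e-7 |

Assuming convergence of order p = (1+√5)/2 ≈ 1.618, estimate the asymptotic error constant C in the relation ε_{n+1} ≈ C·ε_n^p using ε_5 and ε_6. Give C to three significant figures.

2.86

C ≈ ε_6 / ε_5^1.618
  = 3.07e-7 / (4.93e-5)^1.618
  = 3.07e-7 / 1.07405e-07 ≈ 2.8583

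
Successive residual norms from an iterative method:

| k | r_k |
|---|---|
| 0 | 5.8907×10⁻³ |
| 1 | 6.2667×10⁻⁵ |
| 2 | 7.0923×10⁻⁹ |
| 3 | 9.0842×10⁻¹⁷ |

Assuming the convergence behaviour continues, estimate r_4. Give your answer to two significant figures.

1.5e-32

First estimate the order: p ≈ ln(r_3/r_2) / ln(r_2/r_1) = ln(9.0842×10⁻¹⁷/7.0923×10⁻⁹)/ln(7.0923×10⁻⁹/6.2667×10⁻⁵) = ln(1.28085e-08)/ln(0.000113174) ≈ 2.0000.
Then r_4 ≈ r_3·(r_3/r_2)^p = 9.0842×10⁻¹⁷·(1.28085e-08)^2.0000 = 9.0842×10⁻¹⁷·1.64058e-16 ≈ 1.49e-32.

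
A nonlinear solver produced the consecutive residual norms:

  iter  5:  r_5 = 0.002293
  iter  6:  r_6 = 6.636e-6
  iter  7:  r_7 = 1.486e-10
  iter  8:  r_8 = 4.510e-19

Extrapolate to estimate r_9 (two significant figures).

1.1e-34

First estimate the order: p ≈ ln(r_8/r_7) / ln(r_7/r_6) = ln(4.510e-19/1.486e-10)/ln(1.486e-10/6.636e-6) = ln(3.03499e-09)/ln(2.2393e-05) ≈ 1.8318.
Then r_9 ≈ r_8·(r_8/r_7)^p = 4.510e-19·(3.03499e-09)^1.8318 = 4.510e-19·2.49468e-16 ≈ 1.125e-34.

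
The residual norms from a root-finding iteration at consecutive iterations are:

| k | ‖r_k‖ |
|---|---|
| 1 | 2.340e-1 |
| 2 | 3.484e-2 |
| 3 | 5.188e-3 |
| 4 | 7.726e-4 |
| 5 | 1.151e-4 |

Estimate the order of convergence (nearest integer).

Consecutive ratios: ‖r_5‖/‖r_4‖ = 1.151e-4/7.726e-4 = 0.148977, ‖r_4‖/‖r_3‖ = 7.726e-4/5.188e-3 = 0.148921.
p ≈ ln(0.148977)/ln(0.148921) = -1.9040/-1.9043 ≈ 1.00.
So the convergence is linear (order 1).

1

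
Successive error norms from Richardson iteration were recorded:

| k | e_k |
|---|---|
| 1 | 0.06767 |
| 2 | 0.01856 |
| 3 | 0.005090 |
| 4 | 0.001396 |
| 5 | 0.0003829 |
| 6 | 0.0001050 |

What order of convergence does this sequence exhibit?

1

Consecutive ratios: e_6/e_5 = 0.0001050/0.0003829 = 0.274223, e_5/e_4 = 0.0003829/0.001396 = 0.274284.
p ≈ ln(0.274223)/ln(0.274284) = -1.2938/-1.2936 ≈ 1.00.
So the convergence is linear (order 1).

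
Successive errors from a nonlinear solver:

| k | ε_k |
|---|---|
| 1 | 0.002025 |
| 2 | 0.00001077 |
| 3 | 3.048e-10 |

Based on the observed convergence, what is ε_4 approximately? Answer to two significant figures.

2.4e-19

First estimate the order: p ≈ ln(ε_3/ε_2) / ln(ε_2/ε_1) = ln(3.048e-10/0.00001077)/ln(0.00001077/0.002025) = ln(2.83008e-05)/ln(0.00531852) ≈ 1.9999.
Then ε_4 ≈ ε_3·(ε_3/ε_2)^p = 3.048e-10·(2.83008e-05)^1.9999 = 3.048e-10·8.01775e-10 ≈ 2.444e-19.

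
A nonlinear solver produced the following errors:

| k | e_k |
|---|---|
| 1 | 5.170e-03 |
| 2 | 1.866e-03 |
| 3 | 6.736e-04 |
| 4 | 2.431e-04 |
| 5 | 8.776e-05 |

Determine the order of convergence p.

1

Consecutive ratios: e_5/e_4 = 8.776e-05/2.431e-04 = 0.361004, e_4/e_3 = 2.431e-04/6.736e-04 = 0.360897.
p ≈ ln(0.361004)/ln(0.360897) = -1.0189/-1.0192 ≈ 1.00.
So the convergence is linear (order 1).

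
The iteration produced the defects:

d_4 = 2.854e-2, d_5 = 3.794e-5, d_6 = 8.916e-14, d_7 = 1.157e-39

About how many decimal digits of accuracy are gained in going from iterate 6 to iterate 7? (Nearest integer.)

Digits gained ≈ log₁₀(d_6/d_7) = log₁₀(8.916e-14/1.157e-39) = log₁₀(7.70614e+25) ≈ 25.887.

26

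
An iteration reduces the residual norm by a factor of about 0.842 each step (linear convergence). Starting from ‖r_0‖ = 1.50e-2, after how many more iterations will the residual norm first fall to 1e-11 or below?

After k steps, ‖r_k‖ ≈ 1.50e-2·0.842^k.
Need 0.842^k ≤ 1e-11/1.50e-2 = 6.66667e-10.
k ≥ ln(6.66667e-10)/ln(0.842) = -21.1287/-0.17198 = 122.856.
Smallest integer k = 123.

123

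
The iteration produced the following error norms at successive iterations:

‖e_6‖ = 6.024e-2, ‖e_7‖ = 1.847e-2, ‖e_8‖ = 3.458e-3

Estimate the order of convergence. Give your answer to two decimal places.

p ≈ ln(‖e_8‖/‖e_7‖) / ln(‖e_7‖/‖e_6‖)
  = ln(3.458e-3/1.847e-2) / ln(1.847e-2/6.024e-2)
  = ln(0.187223) / ln(0.306607)
  = -1.67545 / -1.18219 ≈ 1.41724

1.42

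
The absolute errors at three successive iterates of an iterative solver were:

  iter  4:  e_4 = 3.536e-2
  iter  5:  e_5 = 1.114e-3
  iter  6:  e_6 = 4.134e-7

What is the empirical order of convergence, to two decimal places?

2.28

p ≈ ln(e_6/e_5) / ln(e_5/e_4)
  = ln(4.134e-7/1.114e-3) / ln(1.114e-3/3.536e-2)
  = ln(0.000371095) / ln(0.0315045)
  = -7.89905 / -3.45762 ≈ 2.28453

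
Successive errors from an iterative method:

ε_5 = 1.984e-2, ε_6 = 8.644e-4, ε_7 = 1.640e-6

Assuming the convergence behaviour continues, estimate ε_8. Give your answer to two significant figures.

First estimate the order: p ≈ ln(ε_7/ε_6) / ln(ε_6/ε_5) = ln(1.640e-6/8.644e-4)/ln(8.644e-4/1.984e-2) = ln(0.00189727)/ln(0.0435685) ≈ 2.0002.
Then ε_8 ≈ ε_7·(ε_7/ε_6)^p = 1.640e-6·(0.00189727)^2.0002 = 1.640e-6·3.59512e-06 ≈ 5.896e-12.

5.9e-12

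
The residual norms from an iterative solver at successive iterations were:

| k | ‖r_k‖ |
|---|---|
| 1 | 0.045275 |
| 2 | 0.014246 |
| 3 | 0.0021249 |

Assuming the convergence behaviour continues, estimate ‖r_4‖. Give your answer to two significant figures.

First estimate the order: p ≈ ln(‖r_3‖/‖r_2‖) / ln(‖r_2‖/‖r_1‖) = ln(0.0021249/0.014246)/ln(0.014246/0.045275) = ln(0.149158)/ln(0.314655) ≈ 1.6456.
Then ‖r_4‖ ≈ ‖r_3‖·(‖r_3‖/‖r_2‖)^p = 0.0021249·(0.149158)^1.6456 = 0.0021249·0.0436669 ≈ 9.279e-05.

9.3e-5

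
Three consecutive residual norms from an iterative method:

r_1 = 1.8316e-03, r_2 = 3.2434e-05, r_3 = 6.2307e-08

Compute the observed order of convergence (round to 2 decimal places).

1.55

p ≈ ln(r_3/r_2) / ln(r_2/r_1)
  = ln(6.2307e-08/3.2434e-05) / ln(3.2434e-05/1.8316e-03)
  = ln(0.00192104) / ln(0.017708)
  = -6.25489 / -4.03374 ≈ 1.55064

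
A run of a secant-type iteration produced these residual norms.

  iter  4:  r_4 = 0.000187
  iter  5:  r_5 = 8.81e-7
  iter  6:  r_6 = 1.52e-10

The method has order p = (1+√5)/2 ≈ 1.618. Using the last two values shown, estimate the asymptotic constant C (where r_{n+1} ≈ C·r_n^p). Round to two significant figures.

C ≈ r_6 / r_5^1.618
  = 1.52e-10 / (8.81e-7)^1.618
  = 1.52e-10 / 1.59577e-10 ≈ 0.95252

0.95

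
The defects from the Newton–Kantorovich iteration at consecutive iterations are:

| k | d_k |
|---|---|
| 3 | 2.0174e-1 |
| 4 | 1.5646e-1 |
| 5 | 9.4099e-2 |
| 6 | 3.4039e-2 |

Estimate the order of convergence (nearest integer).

2

Consecutive ratios: d_6/d_5 = 3.4039e-2/9.4099e-2 = 0.361736, d_5/d_4 = 9.4099e-2/1.5646e-1 = 0.601425.
p ≈ ln(0.361736)/ln(0.601425) = -1.0168/-0.5085 ≈ 2.00.
So the convergence is quadratic (order 2).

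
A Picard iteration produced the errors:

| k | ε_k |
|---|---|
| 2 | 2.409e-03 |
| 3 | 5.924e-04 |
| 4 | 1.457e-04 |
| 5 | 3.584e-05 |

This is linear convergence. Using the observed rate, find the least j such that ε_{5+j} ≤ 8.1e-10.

8

Rate ρ ≈ ε_5/ε_4 = 3.584e-05/1.457e-04 = 0.2460.
After j more steps, ε_{5+j} ≈ 3.584e-05·ρ^j; need ρ^j ≤ 8.1e-10/3.584e-05 = 2.26004e-05.
j ≥ ln(2.26004e-05)/ln(0.2460) = -10.6975/-1.40242 = 7.628.
So 8 more iterations are needed.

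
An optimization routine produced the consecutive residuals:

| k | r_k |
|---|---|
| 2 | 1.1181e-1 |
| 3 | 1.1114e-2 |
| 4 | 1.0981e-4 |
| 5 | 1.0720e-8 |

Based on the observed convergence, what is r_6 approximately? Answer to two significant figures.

1.0e-16

First estimate the order: p ≈ ln(r_5/r_4) / ln(r_4/r_3) = ln(1.0720e-8/1.0981e-4)/ln(1.0981e-4/1.1114e-2) = ln(9.76232e-05)/ln(0.00988033) ≈ 2.0000.
Then r_6 ≈ r_5·(r_5/r_4)^p = 1.0720e-8·(9.76232e-05)^2.0000 = 1.0720e-8·9.53029e-09 ≈ 1.022e-16.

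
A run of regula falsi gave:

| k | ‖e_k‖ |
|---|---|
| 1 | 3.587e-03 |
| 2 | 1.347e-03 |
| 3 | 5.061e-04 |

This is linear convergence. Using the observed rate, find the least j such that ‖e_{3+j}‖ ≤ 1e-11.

19

Rate ρ ≈ ‖e_3‖/‖e_2‖ = 5.061e-04/1.347e-03 = 0.3757.
After j more steps, ‖e_{3+j}‖ ≈ 5.061e-04·ρ^j; need ρ^j ≤ 1e-11/5.061e-04 = 1.97589e-08.
j ≥ ln(1.97589e-08)/ln(0.3757) = -17.7397/-0.97896 = 18.121.
So 19 more iterations are needed.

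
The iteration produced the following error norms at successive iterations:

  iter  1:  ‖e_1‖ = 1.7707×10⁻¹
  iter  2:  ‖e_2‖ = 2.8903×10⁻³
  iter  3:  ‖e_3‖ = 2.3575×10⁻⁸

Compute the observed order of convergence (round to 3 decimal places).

p ≈ ln(‖e_3‖/‖e_2‖) / ln(‖e_2‖/‖e_1‖)
  = ln(2.3575×10⁻⁸/2.8903×10⁻³) / ln(2.8903×10⁻³/1.7707×10⁻¹)
  = ln(8.15659e-06) / ln(0.0163229)
  = -11.716684 / -4.115186 ≈ 2.847182

2.847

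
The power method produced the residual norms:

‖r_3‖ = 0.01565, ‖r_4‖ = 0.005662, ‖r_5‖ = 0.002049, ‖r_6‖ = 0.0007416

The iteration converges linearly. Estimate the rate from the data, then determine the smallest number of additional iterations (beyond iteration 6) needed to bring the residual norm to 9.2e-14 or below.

Rate ρ ≈ ‖r_6‖/‖r_5‖ = 0.0007416/0.002049 = 0.3619.
After j more steps, ‖r_{6+j}‖ ≈ 0.0007416·ρ^j; need ρ^j ≤ 9.2e-14/0.0007416 = 1.24056e-10.
j ≥ ln(1.24056e-10)/ln(0.3619) = -22.8103/-1.01639 = 22.442.
So 23 more iterations are needed.

23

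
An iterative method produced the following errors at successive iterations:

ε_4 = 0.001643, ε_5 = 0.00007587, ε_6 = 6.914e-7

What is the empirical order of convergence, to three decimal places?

1.528

p ≈ ln(ε_6/ε_5) / ln(ε_5/ε_4)
  = ln(6.914e-7/0.00007587) / ln(0.00007587/0.001643)
  = ln(0.00911296) / ln(0.0461777)
  = -4.698058 / -3.075258 ≈ 1.527696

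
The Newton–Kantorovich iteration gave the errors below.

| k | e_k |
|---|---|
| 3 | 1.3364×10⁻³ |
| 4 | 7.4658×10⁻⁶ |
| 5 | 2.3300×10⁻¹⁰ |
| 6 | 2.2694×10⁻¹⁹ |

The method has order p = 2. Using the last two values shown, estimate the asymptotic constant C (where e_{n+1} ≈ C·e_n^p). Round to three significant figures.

C ≈ e_6 / e_5^2
  = 2.2694×10⁻¹⁹ / (2.3300×10⁻¹⁰)^2
  = 2.2694×10⁻¹⁹ / 5.4289e-20 ≈ 4.1802

4.18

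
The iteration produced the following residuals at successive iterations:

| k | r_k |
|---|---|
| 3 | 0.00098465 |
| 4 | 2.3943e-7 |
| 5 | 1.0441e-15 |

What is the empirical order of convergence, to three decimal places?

p ≈ ln(r_5/r_4) / ln(r_4/r_3)
  = ln(1.0441e-15/2.3943e-7) / ln(2.3943e-7/0.00098465)
  = ln(4.36077e-09) / ln(0.000243163)
  = -19.250617 / -8.321779 ≈ 2.313281

2.313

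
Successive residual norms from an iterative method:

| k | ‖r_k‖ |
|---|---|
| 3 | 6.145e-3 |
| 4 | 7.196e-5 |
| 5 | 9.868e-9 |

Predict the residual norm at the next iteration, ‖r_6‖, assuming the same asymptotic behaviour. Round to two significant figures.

First estimate the order: p ≈ ln(‖r_5‖/‖r_4‖) / ln(‖r_4‖/‖r_3‖) = ln(9.868e-9/7.196e-5)/ln(7.196e-5/6.145e-3) = ln(0.000137132)/ln(0.0117103) ≈ 2.0000.
Then ‖r_6‖ ≈ ‖r_5‖·(‖r_5‖/‖r_4‖)^p = 9.868e-9·(0.000137132)^2.0000 = 9.868e-9·1.88052e-08 ≈ 1.856e-16.

1.9e-16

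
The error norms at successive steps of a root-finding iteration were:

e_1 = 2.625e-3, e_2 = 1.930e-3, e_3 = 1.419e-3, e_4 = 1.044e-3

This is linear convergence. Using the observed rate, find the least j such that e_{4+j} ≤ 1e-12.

68

Rate ρ ≈ e_4/e_3 = 1.044e-3/1.419e-3 = 0.7357.
After j more steps, e_{4+j} ≈ 1.044e-3·ρ^j; need ρ^j ≤ 1e-12/1.044e-3 = 9.57854e-10.
j ≥ ln(9.57854e-10)/ln(0.7357) = -20.7663/-0.30693 = 67.658.
So 68 more iterations are needed.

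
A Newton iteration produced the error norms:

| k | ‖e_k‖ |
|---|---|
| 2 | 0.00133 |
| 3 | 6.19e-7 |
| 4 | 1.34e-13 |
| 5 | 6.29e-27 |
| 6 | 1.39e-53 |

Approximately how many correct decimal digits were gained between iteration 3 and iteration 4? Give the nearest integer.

Digits gained ≈ log₁₀(‖e_3‖/‖e_4‖) = log₁₀(6.19e-7/1.34e-13) = log₁₀(4.6194e+06) ≈ 6.665.

7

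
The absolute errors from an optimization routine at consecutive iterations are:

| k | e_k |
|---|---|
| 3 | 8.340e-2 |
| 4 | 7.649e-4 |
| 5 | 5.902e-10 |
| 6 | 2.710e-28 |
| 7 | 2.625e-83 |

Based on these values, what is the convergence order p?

Consecutive ratios: e_7/e_6 = 2.625e-83/2.710e-28 = 9.68635e-56, e_6/e_5 = 2.710e-28/5.902e-10 = 4.59166e-19.
p ≈ ln(9.68635e-56)/ln(4.59166e-19) = -126.6740/-42.2249 ≈ 3.00.
So the convergence is cubic (order 3).

3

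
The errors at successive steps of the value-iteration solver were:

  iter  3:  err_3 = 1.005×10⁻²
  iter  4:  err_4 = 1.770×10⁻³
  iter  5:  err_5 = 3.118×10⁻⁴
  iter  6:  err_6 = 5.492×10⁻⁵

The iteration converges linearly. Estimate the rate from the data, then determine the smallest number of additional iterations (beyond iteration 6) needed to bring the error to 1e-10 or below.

8

Rate ρ ≈ err_6/err_5 = 5.492×10⁻⁵/3.118×10⁻⁴ = 0.1761.
After j more steps, err_{6+j} ≈ 5.492×10⁻⁵·ρ^j; need ρ^j ≤ 1e-10/5.492×10⁻⁵ = 1.82083e-06.
j ≥ ln(1.82083e-06)/ln(0.1761) = -13.2162/-1.73670 = 7.610.
So 8 more iterations are needed.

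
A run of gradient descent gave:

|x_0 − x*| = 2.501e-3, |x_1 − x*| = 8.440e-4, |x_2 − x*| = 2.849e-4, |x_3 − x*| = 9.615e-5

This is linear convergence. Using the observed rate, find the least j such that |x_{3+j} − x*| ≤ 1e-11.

Rate ρ ≈ |x_3 − x*|/|x_2 − x*| = 9.615e-5/2.849e-4 = 0.3375.
After j more steps, |x_{3+j} − x*| ≈ 9.615e-5·ρ^j; need ρ^j ≤ 1e-11/9.615e-5 = 1.04004e-07.
j ≥ ln(1.04004e-07)/ln(0.3375) = -16.0788/-1.08619 = 14.803.
So 15 more iterations are needed.

15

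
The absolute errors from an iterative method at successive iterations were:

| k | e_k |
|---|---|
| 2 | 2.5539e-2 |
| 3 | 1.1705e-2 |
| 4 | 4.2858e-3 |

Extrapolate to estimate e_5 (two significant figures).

First estimate the order: p ≈ ln(e_4/e_3) / ln(e_3/e_2) = ln(4.2858e-3/1.1705e-2)/ln(1.1705e-2/2.5539e-2) = ln(0.366151)/ln(0.458319) ≈ 1.2878.
Then e_5 ≈ e_4·(e_4/e_3)^p = 4.2858e-3·(0.366151)^1.2878 = 4.2858e-3·0.274209 ≈ 0.001175.

1.2e-3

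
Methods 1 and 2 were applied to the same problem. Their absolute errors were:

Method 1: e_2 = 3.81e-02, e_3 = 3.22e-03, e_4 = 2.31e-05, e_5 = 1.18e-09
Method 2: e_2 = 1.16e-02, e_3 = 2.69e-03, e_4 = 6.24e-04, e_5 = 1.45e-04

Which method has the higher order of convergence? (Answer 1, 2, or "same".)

1

Method 1: p ≈ ln(1.18e-09/2.31e-05)/ln(2.31e-05/3.22e-03) ≈ 2.00.
Method 2: p ≈ ln(1.45e-04/6.24e-04)/ln(6.24e-04/2.69e-03) ≈ 1.00.
Method 1 has the higher order (≈2.0 vs ≈1.0).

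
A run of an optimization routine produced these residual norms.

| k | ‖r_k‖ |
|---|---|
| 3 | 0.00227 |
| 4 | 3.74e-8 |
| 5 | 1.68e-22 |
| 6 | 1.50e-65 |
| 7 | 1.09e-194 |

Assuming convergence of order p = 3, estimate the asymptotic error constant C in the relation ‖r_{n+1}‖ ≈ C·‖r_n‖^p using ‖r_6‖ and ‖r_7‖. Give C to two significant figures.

3.2

C ≈ ‖r_7‖ / ‖r_6‖^3
  = 1.09e-194 / (1.50e-65)^3
  = 1.09e-194 / 3.375e-195 ≈ 3.2296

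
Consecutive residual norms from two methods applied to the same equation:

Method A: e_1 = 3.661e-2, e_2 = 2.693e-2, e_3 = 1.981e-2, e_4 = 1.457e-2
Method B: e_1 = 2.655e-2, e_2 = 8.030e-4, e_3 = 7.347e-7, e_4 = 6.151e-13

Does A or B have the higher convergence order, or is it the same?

B

Method A: p ≈ ln(1.457e-2/1.981e-2)/ln(1.981e-2/2.693e-2) ≈ 1.00.
Method B: p ≈ ln(6.151e-13/7.347e-7)/ln(7.347e-7/8.030e-4) ≈ 2.00.
Method B has the higher order (≈2.0 vs ≈1.0).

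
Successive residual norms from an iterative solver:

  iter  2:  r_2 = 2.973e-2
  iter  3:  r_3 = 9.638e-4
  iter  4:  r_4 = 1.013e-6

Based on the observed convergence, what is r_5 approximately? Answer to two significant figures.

First estimate the order: p ≈ ln(r_4/r_3) / ln(r_3/r_2) = ln(1.013e-6/9.638e-4)/ln(9.638e-4/2.973e-2) = ln(0.00105105)/ln(0.0324184) ≈ 2.0000.
Then r_5 ≈ r_4·(r_4/r_3)^p = 1.013e-6·(0.00105105)^2.0000 = 1.013e-6·1.10471e-06 ≈ 1.119e-12.

1.1e-12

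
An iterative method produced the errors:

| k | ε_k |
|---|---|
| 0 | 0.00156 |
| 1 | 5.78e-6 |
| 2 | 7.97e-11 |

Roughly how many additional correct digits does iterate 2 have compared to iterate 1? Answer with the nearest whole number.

5

Digits gained ≈ log₁₀(ε_1/ε_2) = log₁₀(5.78e-6/7.97e-11) = log₁₀(72522) ≈ 4.860.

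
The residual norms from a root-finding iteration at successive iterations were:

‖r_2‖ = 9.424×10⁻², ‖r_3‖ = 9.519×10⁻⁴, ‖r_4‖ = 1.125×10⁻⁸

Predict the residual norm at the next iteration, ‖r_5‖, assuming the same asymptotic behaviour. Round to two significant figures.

7.7e-21

First estimate the order: p ≈ ln(‖r_4‖/‖r_3‖) / ln(‖r_3‖/‖r_2‖) = ln(1.125×10⁻⁸/9.519×10⁻⁴)/ln(9.519×10⁻⁴/9.424×10⁻²) = ln(1.18185e-05)/ln(0.0101008) ≈ 2.4691.
Then ‖r_5‖ ≈ ‖r_4‖·(‖r_4‖/‖r_3‖)^p = 1.125×10⁻⁸·(1.18185e-05)^2.4691 = 1.125×10⁻⁸·6.81811e-13 ≈ 7.67e-21.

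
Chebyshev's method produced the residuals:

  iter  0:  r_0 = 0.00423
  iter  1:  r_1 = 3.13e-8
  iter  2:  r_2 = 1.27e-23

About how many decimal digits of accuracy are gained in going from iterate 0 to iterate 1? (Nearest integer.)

5

Digits gained ≈ log₁₀(r_0/r_1) = log₁₀(0.00423/3.13e-8) = log₁₀(135144) ≈ 5.131.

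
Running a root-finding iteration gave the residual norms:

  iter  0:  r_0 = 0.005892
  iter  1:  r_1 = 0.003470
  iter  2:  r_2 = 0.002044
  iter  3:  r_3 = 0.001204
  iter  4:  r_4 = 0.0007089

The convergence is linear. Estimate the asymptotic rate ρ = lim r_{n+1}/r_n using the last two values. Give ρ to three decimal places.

0.589

ρ ≈ r_4/r_3 = 0.0007089/0.001204 = 0.58879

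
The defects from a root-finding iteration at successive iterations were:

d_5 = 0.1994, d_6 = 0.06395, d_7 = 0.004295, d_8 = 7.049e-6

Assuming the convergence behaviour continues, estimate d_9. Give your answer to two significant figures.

First estimate the order: p ≈ ln(d_8/d_7) / ln(d_7/d_6) = ln(7.049e-6/0.004295)/ln(0.004295/0.06395) = ln(0.00164121)/ln(0.0671618) ≈ 2.3744.
Then d_9 ≈ d_8·(d_8/d_7)^p = 7.049e-6·(0.00164121)^2.3744 = 7.049e-6·2.44166e-07 ≈ 1.721e-12.

1.7e-12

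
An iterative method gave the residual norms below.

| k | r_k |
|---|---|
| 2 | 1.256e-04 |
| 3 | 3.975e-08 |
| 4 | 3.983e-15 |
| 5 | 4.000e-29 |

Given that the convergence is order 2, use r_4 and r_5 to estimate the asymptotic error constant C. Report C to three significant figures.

2.52

C ≈ r_5 / r_4^2
  = 4.000e-29 / (3.983e-15)^2
  = 4.000e-29 / 1.58643e-29 ≈ 2.5214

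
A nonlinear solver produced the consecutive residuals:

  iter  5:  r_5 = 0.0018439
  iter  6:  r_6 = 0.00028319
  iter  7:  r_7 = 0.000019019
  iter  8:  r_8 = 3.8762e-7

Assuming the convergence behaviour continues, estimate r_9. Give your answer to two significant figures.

First estimate the order: p ≈ ln(r_8/r_7) / ln(r_7/r_6) = ln(3.8762e-7/0.000019019)/ln(0.000019019/0.00028319) = ln(0.0203807)/ln(0.0671599) ≈ 1.4416.
Then r_9 ≈ r_8·(r_8/r_7)^p = 3.8762e-7·(0.0203807)^1.4416 = 3.8762e-7·0.00365233 ≈ 1.416e-09.

1.4e-9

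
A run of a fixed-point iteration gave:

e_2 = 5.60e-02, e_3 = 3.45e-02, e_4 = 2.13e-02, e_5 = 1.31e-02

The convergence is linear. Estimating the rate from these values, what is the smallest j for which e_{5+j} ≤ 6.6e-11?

40

Rate ρ ≈ e_5/e_4 = 1.31e-02/2.13e-02 = 0.6150.
After j more steps, e_{5+j} ≈ 1.31e-02·ρ^j; need ρ^j ≤ 6.6e-11/1.31e-02 = 5.03817e-09.
j ≥ ln(5.03817e-09)/ln(0.6150) = -19.1062/-0.48613 = 39.303.
So 40 more iterations are needed.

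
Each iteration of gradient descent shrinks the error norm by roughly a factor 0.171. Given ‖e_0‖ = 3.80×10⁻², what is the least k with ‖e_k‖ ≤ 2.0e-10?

After k steps, ‖e_k‖ ≈ 3.80×10⁻²·0.171^k.
Need 0.171^k ≤ 2.0e-10/3.80×10⁻² = 5.26316e-09.
k ≥ ln(5.26316e-09)/ln(0.171) = -19.0625/-1.76609 = 10.794.
Smallest integer k = 11.

11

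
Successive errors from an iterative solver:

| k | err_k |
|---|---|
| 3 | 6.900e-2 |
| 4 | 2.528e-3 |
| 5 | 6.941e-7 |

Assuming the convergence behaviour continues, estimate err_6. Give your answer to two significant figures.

First estimate the order: p ≈ ln(err_5/err_4) / ln(err_4/err_3) = ln(6.941e-7/2.528e-3)/ln(2.528e-3/6.900e-2) = ln(0.000274565)/ln(0.0366377) ≈ 2.4799.
Then err_6 ≈ err_5·(err_5/err_4)^p = 6.941e-7·(0.000274565)^2.4799 = 6.941e-7·1.47298e-09 ≈ 1.022e-15.

1.0e-15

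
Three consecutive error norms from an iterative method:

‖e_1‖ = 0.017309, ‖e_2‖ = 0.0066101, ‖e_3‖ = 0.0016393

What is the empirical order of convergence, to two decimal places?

1.45

p ≈ ln(‖e_3‖/‖e_2‖) / ln(‖e_2‖/‖e_1‖)
  = ln(0.0016393/0.0066101) / ln(0.0066101/0.017309)
  = ln(0.247999) / ln(0.381888)
  = -1.39433 / -0.96263 ≈ 1.44846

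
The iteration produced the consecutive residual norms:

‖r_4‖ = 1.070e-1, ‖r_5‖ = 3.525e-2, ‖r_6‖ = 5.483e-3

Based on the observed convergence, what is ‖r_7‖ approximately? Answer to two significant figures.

First estimate the order: p ≈ ln(‖r_6‖/‖r_5‖) / ln(‖r_5‖/‖r_4‖) = ln(5.483e-3/3.525e-2)/ln(3.525e-2/1.070e-1) = ln(0.155546)/ln(0.329439) ≈ 1.6759.
Then ‖r_7‖ ≈ ‖r_6‖·(‖r_6‖/‖r_5‖)^p = 5.483e-3·(0.155546)^1.6759 = 5.483e-3·0.0442218 ≈ 0.0002425.

2.4e-4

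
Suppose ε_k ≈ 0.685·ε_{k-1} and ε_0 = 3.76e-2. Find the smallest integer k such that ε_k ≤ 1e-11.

59

After k steps, ε_k ≈ 3.76e-2·0.685^k.
Need 0.685^k ≤ 1e-11/3.76e-2 = 2.65957e-10.
k ≥ ln(2.65957e-10)/ln(0.685) = -22.0477/-0.37834 = 58.275.
Smallest integer k = 59.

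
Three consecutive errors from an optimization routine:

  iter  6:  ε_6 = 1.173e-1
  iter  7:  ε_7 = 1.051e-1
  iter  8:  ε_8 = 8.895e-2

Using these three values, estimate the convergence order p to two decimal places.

p ≈ ln(ε_8/ε_7) / ln(ε_7/ε_6)
  = ln(8.895e-2/1.051e-1) / ln(1.051e-1/1.173e-1)
  = ln(0.846337) / ln(0.895993)
  = -0.16684 / -0.10982 ≈ 1.51921

1.52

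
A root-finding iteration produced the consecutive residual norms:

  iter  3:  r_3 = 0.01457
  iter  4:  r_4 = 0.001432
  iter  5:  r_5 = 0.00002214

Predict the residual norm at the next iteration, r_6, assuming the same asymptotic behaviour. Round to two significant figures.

First estimate the order: p ≈ ln(r_5/r_4) / ln(r_4/r_3) = ln(0.00002214/0.001432)/ln(0.001432/0.01457) = ln(0.0154609)/ln(0.0982841) ≈ 1.7973.
Then r_6 ≈ r_5·(r_5/r_4)^p = 0.00002214·(0.0154609)^1.7973 = 0.00002214·0.00055656 ≈ 1.232e-08.

1.2e-8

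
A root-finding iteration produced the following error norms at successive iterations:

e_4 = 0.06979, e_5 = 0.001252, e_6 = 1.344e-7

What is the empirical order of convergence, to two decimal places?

p ≈ ln(e_6/e_5) / ln(e_5/e_4)
  = ln(1.344e-7/0.001252) / ln(0.001252/0.06979)
  = ln(0.000107348) / ln(0.0179395)
  = -9.13943 / -4.02075 ≈ 2.27307

2.27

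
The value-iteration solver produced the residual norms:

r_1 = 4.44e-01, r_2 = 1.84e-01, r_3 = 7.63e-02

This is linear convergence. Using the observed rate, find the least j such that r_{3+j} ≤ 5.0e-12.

Rate ρ ≈ r_3/r_2 = 7.63e-02/1.84e-01 = 0.4147.
After j more steps, r_{3+j} ≈ 7.63e-02·ρ^j; need ρ^j ≤ 5.0e-12/7.63e-02 = 6.55308e-11.
j ≥ ln(6.55308e-11)/ln(0.4147) = -23.4485/-0.88020 = 26.640.
So 27 more iterations are needed.

27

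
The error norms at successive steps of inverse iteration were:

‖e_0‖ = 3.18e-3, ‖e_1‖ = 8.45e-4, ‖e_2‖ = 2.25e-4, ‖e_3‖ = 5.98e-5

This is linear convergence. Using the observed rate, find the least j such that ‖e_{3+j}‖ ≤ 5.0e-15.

Rate ρ ≈ ‖e_3‖/‖e_2‖ = 5.98e-5/2.25e-4 = 0.2658.
After j more steps, ‖e_{3+j}‖ ≈ 5.98e-5·ρ^j; need ρ^j ≤ 5.0e-15/5.98e-5 = 8.3612e-11.
j ≥ ln(8.3612e-11)/ln(0.2658) = -23.2048/-1.32501 = 17.513.
So 18 more iterations are needed.

18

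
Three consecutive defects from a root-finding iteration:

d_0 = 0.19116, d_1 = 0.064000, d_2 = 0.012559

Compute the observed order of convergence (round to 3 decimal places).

p ≈ ln(d_2/d_1) / ln(d_1/d_0)
  = ln(0.012559/0.064000) / ln(0.064000/0.19116)
  = ln(0.196234) / ln(0.334798)
  = -1.628447 / -1.094228 ≈ 1.488215

1.488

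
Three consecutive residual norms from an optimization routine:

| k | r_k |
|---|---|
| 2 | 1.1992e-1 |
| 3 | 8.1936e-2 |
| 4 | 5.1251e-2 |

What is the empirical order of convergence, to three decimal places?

p ≈ ln(r_4/r_3) / ln(r_3/r_2)
  = ln(5.1251e-2/8.1936e-2) / ln(8.1936e-2/1.1992e-1)
  = ln(0.6255) / ln(0.683256)
  = -0.469204 / -0.380886 ≈ 1.231875

1.232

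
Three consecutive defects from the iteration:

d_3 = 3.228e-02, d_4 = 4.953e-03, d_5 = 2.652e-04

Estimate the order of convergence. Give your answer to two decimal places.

1.56

p ≈ ln(d_5/d_4) / ln(d_4/d_3)
  = ln(2.652e-04/4.953e-03) / ln(4.953e-03/3.228e-02)
  = ln(0.0535433) / ln(0.153439)
  = -2.92726 / -1.87445 ≈ 1.56166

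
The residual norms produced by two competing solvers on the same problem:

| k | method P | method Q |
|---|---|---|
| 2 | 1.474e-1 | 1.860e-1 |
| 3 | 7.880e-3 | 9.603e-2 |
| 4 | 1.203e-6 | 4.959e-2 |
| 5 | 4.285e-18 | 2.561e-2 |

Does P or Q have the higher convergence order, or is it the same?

P

Method P: p ≈ ln(4.285e-18/1.203e-6)/ln(1.203e-6/7.880e-3) ≈ 3.00.
Method Q: p ≈ ln(2.561e-2/4.959e-2)/ln(4.959e-2/9.603e-2) ≈ 1.00.
Method P has the higher order (≈3.0 vs ≈1.0).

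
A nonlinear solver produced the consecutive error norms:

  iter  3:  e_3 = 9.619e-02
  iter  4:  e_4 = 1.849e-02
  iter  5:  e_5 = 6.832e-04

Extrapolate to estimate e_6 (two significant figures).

9.3e-7

First estimate the order: p ≈ ln(e_5/e_4) / ln(e_4/e_3) = ln(6.832e-04/1.849e-02)/ln(1.849e-02/9.619e-02) = ln(0.0369497)/ln(0.192224) ≈ 2.0000.
Then e_6 ≈ e_5·(e_5/e_4)^p = 6.832e-04·(0.0369497)^2.0000 = 6.832e-04·0.00136528 ≈ 9.328e-07.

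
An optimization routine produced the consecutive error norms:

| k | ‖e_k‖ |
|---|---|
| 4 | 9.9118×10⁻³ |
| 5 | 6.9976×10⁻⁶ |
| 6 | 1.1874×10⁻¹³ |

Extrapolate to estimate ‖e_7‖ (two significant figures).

First estimate the order: p ≈ ln(‖e_6‖/‖e_5‖) / ln(‖e_5‖/‖e_4‖) = ln(1.1874×10⁻¹³/6.9976×10⁻⁶)/ln(6.9976×10⁻⁶/9.9118×10⁻³) = ln(1.69687e-08)/ln(0.000705987) ≈ 2.4658.
Then ‖e_7‖ ≈ ‖e_6‖·(‖e_6‖/‖e_5‖)^p = 1.1874×10⁻¹³·(1.69687e-08)^2.4658 = 1.1874×10⁻¹³·6.9162e-20 ≈ 8.212e-33.

8.2e-33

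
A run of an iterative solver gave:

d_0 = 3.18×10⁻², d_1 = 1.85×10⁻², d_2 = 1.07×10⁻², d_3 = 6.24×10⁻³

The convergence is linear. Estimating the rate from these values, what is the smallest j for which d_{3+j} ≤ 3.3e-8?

Rate ρ ≈ d_3/d_2 = 6.24×10⁻³/1.07×10⁻² = 0.5832.
After j more steps, d_{3+j} ≈ 6.24×10⁻³·ρ^j; need ρ^j ≤ 3.3e-8/6.24×10⁻³ = 5.28846e-06.
j ≥ ln(5.28846e-06)/ln(0.5832) = -12.1500/-0.53923 = 22.532.
So 23 more iterations are needed.

23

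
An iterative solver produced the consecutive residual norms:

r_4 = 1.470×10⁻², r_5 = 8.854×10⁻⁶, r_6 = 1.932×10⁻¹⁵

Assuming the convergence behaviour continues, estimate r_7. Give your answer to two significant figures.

First estimate the order: p ≈ ln(r_6/r_5) / ln(r_5/r_4) = ln(1.932×10⁻¹⁵/8.854×10⁻⁶)/ln(8.854×10⁻⁶/1.470×10⁻²) = ln(2.18206e-10)/ln(0.000602313) ≈ 3.0002.
Then r_7 ≈ r_6·(r_6/r_5)^p = 1.932×10⁻¹⁵·(2.18206e-10)^3.0002 = 1.932×10⁻¹⁵·1.03435e-29 ≈ 1.998e-44.

2.0e-44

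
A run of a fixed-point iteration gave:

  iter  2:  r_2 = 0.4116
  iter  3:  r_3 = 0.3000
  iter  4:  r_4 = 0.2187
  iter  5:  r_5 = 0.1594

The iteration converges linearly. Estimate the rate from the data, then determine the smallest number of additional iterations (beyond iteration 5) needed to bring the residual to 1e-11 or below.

Rate ρ ≈ r_5/r_4 = 0.1594/0.2187 = 0.7289.
After j more steps, r_{5+j} ≈ 0.1594·ρ^j; need ρ^j ≤ 1e-11/0.1594 = 6.27353e-11.
j ≥ ln(6.27353e-11)/ln(0.7289) = -23.4921/-0.31622 = 74.290.
So 75 more iterations are needed.

75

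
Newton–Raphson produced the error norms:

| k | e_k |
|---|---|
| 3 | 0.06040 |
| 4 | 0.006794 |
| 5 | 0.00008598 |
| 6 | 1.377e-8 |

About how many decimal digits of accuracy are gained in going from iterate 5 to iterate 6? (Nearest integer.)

4

Digits gained ≈ log₁₀(e_5/e_6) = log₁₀(0.00008598/1.377e-8) = log₁₀(6244.01) ≈ 3.795.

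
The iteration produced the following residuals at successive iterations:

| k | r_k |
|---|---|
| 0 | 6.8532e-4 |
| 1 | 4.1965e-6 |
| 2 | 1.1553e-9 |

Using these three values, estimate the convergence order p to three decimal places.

1.609

p ≈ ln(r_2/r_1) / ln(r_1/r_0)
  = ln(1.1553e-9/4.1965e-6) / ln(4.1965e-6/6.8532e-4)
  = ln(0.000275301) / ln(0.00612342)
  = -8.197646 / -5.095635 ≈ 1.608758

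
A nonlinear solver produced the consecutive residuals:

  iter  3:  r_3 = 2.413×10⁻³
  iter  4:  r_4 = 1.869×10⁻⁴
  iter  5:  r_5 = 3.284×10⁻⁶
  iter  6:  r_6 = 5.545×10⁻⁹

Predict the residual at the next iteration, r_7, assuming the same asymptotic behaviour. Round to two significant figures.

First estimate the order: p ≈ ln(r_6/r_5) / ln(r_5/r_4) = ln(5.545×10⁻⁹/3.284×10⁻⁶)/ln(3.284×10⁻⁶/1.869×10⁻⁴) = ln(0.00168849)/ln(0.0175709) ≈ 1.5796.
Then r_7 ≈ r_6·(r_6/r_5)^p = 5.545×10⁻⁹·(0.00168849)^1.5796 = 5.545×10⁻⁹·4.17404e-05 ≈ 2.315e-13.

2.3e-13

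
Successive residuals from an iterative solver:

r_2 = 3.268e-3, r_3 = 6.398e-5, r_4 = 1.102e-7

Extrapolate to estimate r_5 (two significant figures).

3.7e-12

First estimate the order: p ≈ ln(r_4/r_3) / ln(r_3/r_2) = ln(1.102e-7/6.398e-5)/ln(6.398e-5/3.268e-3) = ln(0.00172241)/ln(0.0195777) ≈ 1.6180.
Then r_5 ≈ r_4·(r_4/r_3)^p = 1.102e-7·(0.00172241)^1.6180 = 1.102e-7·3.37341e-05 ≈ 3.717e-12.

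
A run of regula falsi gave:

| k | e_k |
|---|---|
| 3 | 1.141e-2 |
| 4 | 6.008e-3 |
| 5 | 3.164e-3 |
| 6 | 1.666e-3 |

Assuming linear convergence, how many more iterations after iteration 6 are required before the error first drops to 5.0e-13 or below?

35

Rate ρ ≈ e_6/e_5 = 1.666e-3/3.164e-3 = 0.5265.
After j more steps, e_{6+j} ≈ 1.666e-3·ρ^j; need ρ^j ≤ 5.0e-13/1.666e-3 = 3.0012e-10.
j ≥ ln(3.0012e-10)/ln(0.5265) = -21.9268/-0.64150 = 34.181.
So 35 more iterations are needed.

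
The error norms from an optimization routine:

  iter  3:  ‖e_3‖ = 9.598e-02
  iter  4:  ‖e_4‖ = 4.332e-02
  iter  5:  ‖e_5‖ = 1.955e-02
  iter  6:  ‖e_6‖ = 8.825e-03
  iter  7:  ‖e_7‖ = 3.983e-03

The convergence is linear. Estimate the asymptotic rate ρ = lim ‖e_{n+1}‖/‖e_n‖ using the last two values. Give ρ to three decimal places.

ρ ≈ ‖e_7‖/‖e_6‖ = 3.983e-03/8.825e-03 = 0.45133

0.451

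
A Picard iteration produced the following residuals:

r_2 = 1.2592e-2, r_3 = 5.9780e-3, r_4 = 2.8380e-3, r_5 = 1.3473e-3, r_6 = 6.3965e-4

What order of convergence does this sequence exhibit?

Consecutive ratios: r_6/r_5 = 6.3965e-4/1.3473e-3 = 0.474764, r_5/r_4 = 1.3473e-3/2.8380e-3 = 0.474736.
p ≈ ln(0.474764)/ln(0.474736) = -0.7449/-0.7450 ≈ 1.00.
So the convergence is linear (order 1).

1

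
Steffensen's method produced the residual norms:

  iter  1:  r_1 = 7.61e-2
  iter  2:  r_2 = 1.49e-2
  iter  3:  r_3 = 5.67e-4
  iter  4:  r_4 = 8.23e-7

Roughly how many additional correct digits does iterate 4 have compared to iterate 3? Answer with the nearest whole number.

3

Digits gained ≈ log₁₀(r_3/r_4) = log₁₀(5.67e-4/8.23e-7) = log₁₀(688.943) ≈ 2.838.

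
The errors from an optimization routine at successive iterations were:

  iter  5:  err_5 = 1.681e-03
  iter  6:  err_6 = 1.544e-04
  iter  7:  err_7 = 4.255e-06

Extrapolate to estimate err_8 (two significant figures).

First estimate the order: p ≈ ln(err_7/err_6) / ln(err_6/err_5) = ln(4.255e-06/1.544e-04)/ln(1.544e-04/1.681e-03) = ln(0.0275583)/ln(0.0918501) ≈ 1.5042.
Then err_8 ≈ err_7·(err_7/err_6)^p = 4.255e-06·(0.0275583)^1.5042 = 4.255e-06·0.00450638 ≈ 1.917e-08.

1.9e-8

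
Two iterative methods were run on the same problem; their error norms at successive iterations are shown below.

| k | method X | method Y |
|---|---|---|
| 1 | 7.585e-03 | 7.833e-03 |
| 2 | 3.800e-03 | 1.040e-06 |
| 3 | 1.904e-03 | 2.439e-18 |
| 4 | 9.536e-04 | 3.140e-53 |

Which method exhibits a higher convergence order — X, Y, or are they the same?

Y

Method X: p ≈ ln(9.536e-04/1.904e-03)/ln(1.904e-03/3.800e-03) ≈ 1.00.
Method Y: p ≈ ln(3.140e-53/2.439e-18)/ln(2.439e-18/1.040e-06) ≈ 3.00.
Method Y has the higher order (≈3.0 vs ≈1.0).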